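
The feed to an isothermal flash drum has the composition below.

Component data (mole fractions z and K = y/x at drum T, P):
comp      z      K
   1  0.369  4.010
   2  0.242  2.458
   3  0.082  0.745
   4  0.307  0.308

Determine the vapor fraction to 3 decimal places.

ψ = 0.788

Let ψ = V/F and solve Σ zᵢ(Kᵢ−1)/(1+ψ(Kᵢ−1)) = 0.
Check two-phase: ΣzᵢKᵢ = 2.230 > 1 and Σzᵢ/Kᵢ = 1.297 > 1, so g(0) = 1.230 > 0 and g(1) = -0.297 < 0.
Newton–Raphson from ψ = 0.61:
  ψ = 0.610: g = 0.1860, g' = -1.007 → ψ = 0.795
  ψ = 0.795: g = -0.0073, g' = -1.135 → ψ = 0.788
Converged at ψ = 0.788.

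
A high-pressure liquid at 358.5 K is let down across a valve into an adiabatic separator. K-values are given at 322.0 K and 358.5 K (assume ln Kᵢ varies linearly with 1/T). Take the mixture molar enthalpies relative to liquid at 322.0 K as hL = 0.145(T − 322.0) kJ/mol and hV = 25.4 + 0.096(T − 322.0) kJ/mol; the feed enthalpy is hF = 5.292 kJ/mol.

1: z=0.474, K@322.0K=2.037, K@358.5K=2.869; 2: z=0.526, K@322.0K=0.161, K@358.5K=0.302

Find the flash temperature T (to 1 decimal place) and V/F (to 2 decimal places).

Adiabatic flash: solve Rachford–Rice at each trial T, then check hF = ψ·hV(T) + (1−ψ)·hL(T).
  T = 322.0 K: K = (2.037, 0.161), RR gives ψ = 0.058, H_out = 1.466 kJ/mol
  T = 358.5 K: K = (2.869, 0.302), RR gives ψ = 0.398, H_out = 14.682 kJ/mol
  T = 340.2 K: K = (2.439, 0.224), RR gives ψ = 0.245, H_out = 8.650 kJ/mol
  T = 331.1 K: K = (2.234, 0.191), RR gives ψ = 0.160, H_out = 5.302 kJ/mol
  T = 326.6 K: K = (2.136, 0.176), RR gives ψ = 0.112, H_out = 3.484 kJ/mol
  T = 328.9 K: K = (2.186, 0.183), RR gives ψ = 0.137, H_out = 4.430 kJ/mol
Linear interpolation between T = 328.9 (H_out = 4.430) and T = 331.1 (H_out = 5.302) on hF = 5.292 gives T ≈ 331.1 K, at which ψ = 0.16.

T = 331.1 K, V/F = 0.16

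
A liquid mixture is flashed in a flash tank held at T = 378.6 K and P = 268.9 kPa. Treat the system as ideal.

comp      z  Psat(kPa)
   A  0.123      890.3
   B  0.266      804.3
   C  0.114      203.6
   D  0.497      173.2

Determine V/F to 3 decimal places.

Raoult's law: Kᵢ = Pᵢˢᵃᵗ/P = Pᵢˢᵃᵗ/268.9.
  K_A = 890.3/268.9 = 3.31090, K_B = 804.3/268.9 = 2.99107, K_C = 203.6/268.9 = 0.75716, K_D = 173.2/268.9 = 0.64411
Newton iteration, V/F⁰ = 0.53:
  V/F = 0.530: g = 0.1357, g' = -0.487 → V/F = 0.809
  V/F = 0.809: g = 0.0192, g' = -0.369 → V/F = 0.861
Converged at V/F = 0.861.

V/F = 0.861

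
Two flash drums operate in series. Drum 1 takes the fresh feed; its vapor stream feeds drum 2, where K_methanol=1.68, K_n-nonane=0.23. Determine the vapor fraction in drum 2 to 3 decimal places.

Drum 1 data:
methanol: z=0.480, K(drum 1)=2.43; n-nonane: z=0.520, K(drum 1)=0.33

V/F (drum 2) = 0.676

Drum 1:
Binary case is linear: z₁(K₁−1)(1+ψ₁(K₂−1)) + z₂(K₂−1)(1+ψ₁(K₁−1)) = 0
⇒ ψ₁ = [z₁(K₁−1)+z₂(K₂−1)] / [−(K₁−1)(K₂−1)] = 0.3380/0.9581 = 0.353
Drum-1 compositions:
  methanol: x = 0.319, y = 0.775
  n-nonane: x = 0.681, y = 0.225
Drum-2 feed = drum-1 vapor: z₂ = (0.7753, 0.2247).
Drum 2:
Binary case is linear: z₁(K₁−1)(1+ψ₂(K₂−1)) + z₂(K₂−1)(1+ψ₂(K₁−1)) = 0
⇒ ψ₂ = [z₁(K₁−1)+z₂(K₂−1)] / [−(K₁−1)(K₂−1)] = 0.3542/0.5236 = 0.676
  methanol: x = 0.531, y = 0.892
  n-nonane: x = 0.469, y = 0.108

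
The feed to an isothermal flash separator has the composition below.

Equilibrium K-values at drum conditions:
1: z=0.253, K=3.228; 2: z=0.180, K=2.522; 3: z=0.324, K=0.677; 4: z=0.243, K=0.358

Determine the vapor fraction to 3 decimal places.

ψ = 0.601

Iterate (Newton) starting at ψ = 0.51:
  ψ = 0.510: g = 0.0609, g' = -0.677 → ψ = 0.600
  ψ = 0.600: g = 0.0009, g' = -0.661 → ψ = 0.601
Converged at ψ = 0.601.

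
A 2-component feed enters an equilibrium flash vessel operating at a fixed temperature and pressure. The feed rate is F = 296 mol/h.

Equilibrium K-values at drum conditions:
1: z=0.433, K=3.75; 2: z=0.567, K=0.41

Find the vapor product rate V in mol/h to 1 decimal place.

V = 156.2 mol/h

Binary case is linear: z₁(K₁−1)(1+β(K₂−1)) + z₂(K₂−1)(1+β(K₁−1)) = 0
⇒ β = [z₁(K₁−1)+z₂(K₂−1)] / [−(K₁−1)(K₂−1)] = 0.8562/1.6225 = 0.528
Then V = β·F = 0.5277·296 = 156.2 mol/h and L = F − V = 139.8 mol/h.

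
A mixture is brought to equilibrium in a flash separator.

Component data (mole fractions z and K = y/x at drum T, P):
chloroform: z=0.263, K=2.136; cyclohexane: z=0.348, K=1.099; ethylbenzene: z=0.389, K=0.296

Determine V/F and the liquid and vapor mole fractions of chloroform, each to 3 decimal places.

V/F = 0.116, x_chloroform = 0.232, y_chloroform = 0.497

Material balance + equilibrium reduce to Σ zᵢ(Kᵢ−1)/(1+V/F(Kᵢ−1)) = 0.
g(0) = ΣzᵢKᵢ − 1 = 0.059 and g(1) = 1 − Σzᵢ/Kᵢ = -0.754, so a root lies in (0, 1).
Iterate (Newton) starting at V/F = 0.5:
  V/F = 0.500: g = -0.1992, g' = -0.600 → V/F = 0.168
  V/F = 0.168: g = -0.0259, g' = -0.491 → V/F = 0.115
  V/F = 0.115: g = 0.0001, g' = -0.497 → V/F = 0.116
Converged at V/F = 0.116.
Compositions from xᵢ = zᵢ/(1+V/F(Kᵢ−1)), yᵢ = Kᵢxᵢ:
  chloroform: x = 0.232, y = 0.497
  cyclohexane: x = 0.344, y = 0.378
  ethylbenzene: x = 0.423, y = 0.125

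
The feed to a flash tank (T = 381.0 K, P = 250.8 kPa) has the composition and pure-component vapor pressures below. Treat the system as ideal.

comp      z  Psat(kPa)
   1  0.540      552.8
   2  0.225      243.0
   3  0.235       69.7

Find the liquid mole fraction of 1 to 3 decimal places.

x_1 = 0.292

Raoult's law: Kᵢ = Pᵢˢᵃᵗ/P = Pᵢˢᵃᵗ/250.8.
  K_1 = 552.8/250.8 = 2.20415, K_2 = 243.0/250.8 = 0.96890, K_3 = 69.7/250.8 = 0.27791
Rachford–Rice: g(ψ) = Σ zᵢ(Kᵢ−1)/(1+ψ(Kᵢ−1)) = 0.
g(0) = ΣzᵢKᵢ − 1 = 0.474 and g(1) = 1 − Σzᵢ/Kᵢ = -0.323, so a root lies in (0, 1).
Iterate (Newton) starting at ψ = 0.5:
  ψ = 0.500: g = 0.1332, g' = -0.605 → ψ = 0.720
  ψ = 0.720: g = -0.0123, g' = -0.756 → ψ = 0.704
  ψ = 0.704: g = -0.0002, g' = -0.736 → ψ = 0.703
Converged at ψ = 0.703.
Compositions from xᵢ = zᵢ/(1+ψ(Kᵢ−1)), yᵢ = Kᵢxᵢ:
  1: x = 0.292, y = 0.644
  2: x = 0.230, y = 0.223
  3: x = 0.478, y = 0.133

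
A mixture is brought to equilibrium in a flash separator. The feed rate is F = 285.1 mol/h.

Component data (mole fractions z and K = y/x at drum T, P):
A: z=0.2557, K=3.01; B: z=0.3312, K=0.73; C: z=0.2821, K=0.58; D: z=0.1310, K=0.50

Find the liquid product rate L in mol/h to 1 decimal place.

L = 193.8 mol/h

Material balance + equilibrium reduce to Σ zᵢ(Kᵢ−1)/(1+V/F(Kᵢ−1)) = 0.
Check two-phase: ΣzᵢKᵢ = 1.2406 > 1 and Σzᵢ/Kᵢ = 1.2870 > 1, so g(0) = 0.2406 > 0 and g(1) = -0.2870 < 0.
Iterate (Newton) starting at V/F = 0.68:
  V/F = 0.6800: g = -0.15747, g' = -0.3933 → V/F = 0.2796
  V/F = 0.2796: g = 0.02190, g' = -0.5598 → V/F = 0.3188
  V/F = 0.3188: g = 0.00069, g' = -0.5253 → V/F = 0.3201
Converged at V/F = 0.3201.
Then V = V/F·F = 0.3201·285.1 = 91.3 mol/h and L = F − V = 193.8 mol/h.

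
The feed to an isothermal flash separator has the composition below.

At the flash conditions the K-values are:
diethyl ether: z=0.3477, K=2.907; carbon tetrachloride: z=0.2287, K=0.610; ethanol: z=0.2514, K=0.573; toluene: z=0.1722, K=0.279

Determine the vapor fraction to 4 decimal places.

ψ = 0.3529

Material balance + equilibrium reduce to Σ zᵢ(Kᵢ−1)/(1+ψ(Kᵢ−1)) = 0.
g(0) = ΣzᵢKᵢ − 1 = 0.3424 and g(1) = 1 − Σzᵢ/Kᵢ = -0.5505, so a root lies in (0, 1).
Iterate (Newton) starting at ψ = 0.46:
  ψ = 0.4600: g = -0.07483, g' = -0.6819 → ψ = 0.3503
  ψ = 0.3503: g = 0.00190, g' = -0.7248 → ψ = 0.3529
Converged at ψ = 0.3529.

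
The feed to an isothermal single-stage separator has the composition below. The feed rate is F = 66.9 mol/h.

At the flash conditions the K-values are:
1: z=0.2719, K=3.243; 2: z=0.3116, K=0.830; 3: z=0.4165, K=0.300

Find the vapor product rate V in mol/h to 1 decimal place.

Rachford–Rice: g(ψ) = Σ zᵢ(Kᵢ−1)/(1+ψ(Kᵢ−1)) = 0.
Feasibility: ΣzᵢKᵢ = 1.2653, Σzᵢ/Kᵢ = 1.8476 — both > 1, two phases present.
Newton iteration, ψ⁰ = 0.5:
  ψ = 0.5000: g = -0.21896, g' = -0.7977 → ψ = 0.2255
  ψ = 0.2255: g = 0.00371, g' = -0.9008 → ψ = 0.2296
  ψ = 0.2296: g = 0.00001, g' = -0.8954 → ψ = 0.2297
Converged at ψ = 0.2297.
Then V = ψ·F = 0.2297·66.9 = 15.4 mol/h and L = F − V = 51.5 mol/h.

V = 15.4 mol/h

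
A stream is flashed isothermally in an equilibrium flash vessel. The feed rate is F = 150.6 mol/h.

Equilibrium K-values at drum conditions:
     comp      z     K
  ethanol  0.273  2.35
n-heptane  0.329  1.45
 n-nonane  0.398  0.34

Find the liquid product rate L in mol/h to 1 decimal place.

Let ψ = V/F and solve Σ zᵢ(Kᵢ−1)/(1+ψ(Kᵢ−1)) = 0.
Check two-phase: ΣzᵢKᵢ = 1.254 > 1 and Σzᵢ/Kᵢ = 1.514 > 1, so g(0) = 0.254 > 0 and g(1) = -0.514 < 0.
Newton iteration, ψ⁰ = 0.5:
  ψ = 0.500: g = -0.0512, g' = -0.608 → ψ = 0.416
  ψ = 0.416: g = -0.0013, g' = -0.581 → ψ = 0.414
Converged at ψ = 0.414.
Then V = ψ·F = 0.4136·150.6 = 62.3 mol/h and L = F − V = 88.3 mol/h.

L = 88.3 mol/h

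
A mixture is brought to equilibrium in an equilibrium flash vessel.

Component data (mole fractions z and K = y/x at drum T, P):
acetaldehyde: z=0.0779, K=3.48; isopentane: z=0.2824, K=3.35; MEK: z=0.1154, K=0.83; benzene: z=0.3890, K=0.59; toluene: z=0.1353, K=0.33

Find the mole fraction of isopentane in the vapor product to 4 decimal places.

y_isopentane = 0.4126

Let ψ = V/F and solve Σ zᵢ(Kᵢ−1)/(1+ψ(Kᵢ−1)) = 0.
Check two-phase: ΣzᵢKᵢ = 1.5871 > 1 and Σzᵢ/Kᵢ = 1.3150 > 1, so g(0) = 0.5871 > 0 and g(1) = -0.3150 < 0.
Newton–Raphson from ψ = 0.5:
  ψ = 0.5000: g = 0.03299, g' = -0.6699 → ψ = 0.5492
  ψ = 0.5492: g = 0.00058, g' = -0.6481 → ψ = 0.5501
Converged at ψ = 0.5501.
Compositions from xᵢ = zᵢ/(1+ψ(Kᵢ−1)), yᵢ = Kᵢxᵢ:
  acetaldehyde: x = 0.0329, y = 0.1147
  isopentane: x = 0.1232, y = 0.4126
  MEK: x = 0.1273, y = 0.1057
  benzene: x = 0.5023, y = 0.2964
  toluene: x = 0.2143, y = 0.0707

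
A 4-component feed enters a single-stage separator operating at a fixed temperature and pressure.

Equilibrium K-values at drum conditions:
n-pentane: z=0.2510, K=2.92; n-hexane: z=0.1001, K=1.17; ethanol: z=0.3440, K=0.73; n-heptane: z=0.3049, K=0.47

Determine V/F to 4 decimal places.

Material balance + equilibrium reduce to Σ zᵢ(Kᵢ−1)/(1+V/F(Kᵢ−1)) = 0.
Feasibility: ΣzᵢKᵢ = 1.2445, Σzᵢ/Kᵢ = 1.2915 — both > 1, two phases present.
Newton iteration, V/F⁰ = 0.39:
  V/F = 0.3900: g = -0.01598, g' = -0.4725 → V/F = 0.3562
  V/F = 0.3562: g = 0.00028, g' = -0.4898 → V/F = 0.3568
Converged at V/F = 0.3568.

V/F = 0.3568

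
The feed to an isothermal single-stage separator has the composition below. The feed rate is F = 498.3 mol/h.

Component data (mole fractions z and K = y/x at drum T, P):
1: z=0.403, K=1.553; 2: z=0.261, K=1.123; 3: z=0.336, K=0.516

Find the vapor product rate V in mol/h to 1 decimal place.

Material balance + equilibrium reduce to Σ zᵢ(Kᵢ−1)/(1+V/F(Kᵢ−1)) = 0.
Feasibility: ΣzᵢKᵢ = 1.092, Σzᵢ/Kᵢ = 1.143 — both > 1, two phases present.
Iterate (Newton) starting at V/F = 0.5:
  V/F = 0.500: g = -0.0097, g' = -0.216 → V/F = 0.455
Converged at V/F = 0.455.
Then V = V/F·F = 0.4546·498.3 = 226.5 mol/h and L = F − V = 271.8 mol/h.

V = 226.5 mol/h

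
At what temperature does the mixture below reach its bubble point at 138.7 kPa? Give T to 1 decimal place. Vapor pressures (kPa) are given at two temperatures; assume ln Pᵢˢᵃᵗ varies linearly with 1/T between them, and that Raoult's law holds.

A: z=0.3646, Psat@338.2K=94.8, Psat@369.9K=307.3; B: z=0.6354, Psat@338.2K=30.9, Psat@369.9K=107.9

Bubble-point temperature: ΣzᵢPᵢˢᵃᵗ(T) = P. Interpolate ln Pᵢˢᵃᵗ = aᵢ + bᵢ/T.
  T = 338.2 K: ΣzᵢPᵢˢᵃᵗ = 54.20 kPa
  T = 369.9 K: ΣzᵢPᵢˢᵃᵗ = 180.60 kPa
  T = 354.0 K: ΣzᵢPᵢˢᵃᵗ = 101.43 kPa
  T = 361.9 K: ΣzᵢPᵢˢᵃᵗ = 135.95 kPa
  T = 365.9 K: ΣzᵢPᵢˢᵃᵗ = 156.94 kPa
  T = 363.9 K: ΣzᵢPᵢˢᵃᵗ = 146.13 kPa
  T = 362.9 K: ΣzᵢPᵢˢᵃᵗ = 140.96 kPa
  T = 362.4 K: ΣzᵢPᵢˢᵃᵗ = 138.44 kPa
Interpolating between 362.4 K and 362.9 K gives T ≈ 362.5 K.

T = 362.5 K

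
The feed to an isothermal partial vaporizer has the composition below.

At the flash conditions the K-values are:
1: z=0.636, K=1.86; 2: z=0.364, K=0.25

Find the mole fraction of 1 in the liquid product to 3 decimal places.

x_1 = 0.466

Material balance + equilibrium reduce to Σ zᵢ(Kᵢ−1)/(1+V/F(Kᵢ−1)) = 0.
Feasibility: ΣzᵢKᵢ = 1.274, Σzᵢ/Kᵢ = 1.798 — both > 1, two phases present.
Iterate (Newton) starting at V/F = 0.5:
  V/F = 0.500: g = -0.0543, g' = -0.754 → V/F = 0.428
  V/F = 0.428: g = -0.0023, g' = -0.695 → V/F = 0.425
Converged at V/F = 0.425.
Compositions from xᵢ = zᵢ/(1+V/F(Kᵢ−1)), yᵢ = Kᵢxᵢ:
  1: x = 0.466, y = 0.866
  2: x = 0.534, y = 0.134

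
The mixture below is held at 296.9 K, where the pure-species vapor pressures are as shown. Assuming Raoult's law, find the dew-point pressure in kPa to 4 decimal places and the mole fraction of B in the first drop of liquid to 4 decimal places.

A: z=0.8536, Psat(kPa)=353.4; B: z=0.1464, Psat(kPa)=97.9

At the dew point ψ → 1, so Σzᵢ/Kᵢ = 1 with Kᵢ = Pᵢˢᵃᵗ/P ⇒ 1/P = Σzᵢ/Pᵢˢᵃᵗ.
1/P = 0.8536/353.4 + 0.1464/97.9 = 0.0039108 ⇒ P = 255.7024 kPa
xᵢ = zᵢP/Pᵢˢᵃᵗ ⇒ x_B = 0.1464·255.7024/97.9 = 0.3824

Pdew = 255.7024 kPa, x_B = 0.3824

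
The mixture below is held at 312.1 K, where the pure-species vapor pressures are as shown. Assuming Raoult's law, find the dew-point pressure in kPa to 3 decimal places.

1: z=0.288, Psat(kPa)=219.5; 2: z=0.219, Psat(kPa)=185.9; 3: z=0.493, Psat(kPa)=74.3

At the dew point ψ → 1, so Σzᵢ/Kᵢ = 1 with Kᵢ = Pᵢˢᵃᵗ/P ⇒ 1/P = Σzᵢ/Pᵢˢᵃᵗ.
1/P = 0.288/219.5 + 0.219/185.9 + 0.493/74.3 = 0.009125 ⇒ P = 109.584 kPa

Pdew = 109.584 kPa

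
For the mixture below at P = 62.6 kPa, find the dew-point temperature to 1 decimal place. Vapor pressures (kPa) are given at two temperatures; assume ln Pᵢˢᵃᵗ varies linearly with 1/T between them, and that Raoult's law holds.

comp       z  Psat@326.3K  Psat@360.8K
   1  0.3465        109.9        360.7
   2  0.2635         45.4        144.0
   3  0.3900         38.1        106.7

T = 331.6 K

Dew-point temperature: Σzᵢ·P/Pᵢˢᵃᵗ(T) = 1. Interpolate ln Pᵢˢᵃᵗ = aᵢ + bᵢ/T.
  T = 326.3 K: ΣzᵢP/Pᵢˢᵃᵗ = 1.2015
  T = 360.8 K: ΣzᵢP/Pᵢˢᵃᵗ = 0.4035
  T = 343.6 K: ΣzᵢP/Pᵢˢᵃᵗ = 0.6760
  T = 335.0 K: ΣzᵢP/Pᵢˢᵃᵗ = 0.8929
  T = 330.6 K: ΣzᵢP/Pᵢˢᵃᵗ = 1.0355
  T = 332.8 K: ΣzᵢP/Pᵢˢᵃᵗ = 0.9611
Interpolating between 330.6 K and 332.8 K gives T ≈ 331.6 K.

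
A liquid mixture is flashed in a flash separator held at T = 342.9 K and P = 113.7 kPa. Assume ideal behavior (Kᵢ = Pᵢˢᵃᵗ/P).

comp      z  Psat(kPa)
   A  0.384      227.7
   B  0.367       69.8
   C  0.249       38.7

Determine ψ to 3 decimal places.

ψ = 0.154

Raoult's law: Kᵢ = Pᵢˢᵃᵗ/P = Pᵢˢᵃᵗ/113.7.
  K_A = 227.7/113.7 = 2.00264, K_B = 69.8/113.7 = 0.61390, K_C = 38.7/113.7 = 0.34037
Rachford–Rice: g(ψ) = Σ zᵢ(Kᵢ−1)/(1+ψ(Kᵢ−1)) = 0.
Feasibility: ΣzᵢKᵢ = 1.079, Σzᵢ/Kᵢ = 1.521 — both > 1, two phases present.
Newton iteration, ψ⁰ = 0.55:
  ψ = 0.550: g = -0.1895, g' = -0.515 → ψ = 0.182
  ψ = 0.182: g = -0.0136, g' = -0.479 → ψ = 0.154
Converged at ψ = 0.154.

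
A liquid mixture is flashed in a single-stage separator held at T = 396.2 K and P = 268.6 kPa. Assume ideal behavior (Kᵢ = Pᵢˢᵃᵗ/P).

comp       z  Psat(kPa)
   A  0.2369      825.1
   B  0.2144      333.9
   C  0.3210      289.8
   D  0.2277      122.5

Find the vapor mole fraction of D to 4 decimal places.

Raoult's law: Kᵢ = Pᵢˢᵃᵗ/P = Pᵢˢᵃᵗ/268.6.
  K_A = 825.1/268.6 = 3.071854, K_B = 333.9/268.6 = 1.243112, K_C = 289.8/268.6 = 1.078928, K_D = 122.5/268.6 = 0.456069
Material balance + equilibrium reduce to Σ zᵢ(Kᵢ−1)/(1+V/F(Kᵢ−1)) = 0.
Feasibility: ΣzᵢKᵢ = 1.4444, Σzᵢ/Kᵢ = 1.0464 — both > 1, two phases present.
Newton–Raphson from V/F = 0.35:
  V/F = 0.3500: g = 0.20422, g' = -0.4571 → V/F = 0.7968
  V/F = 0.7968: g = 0.03408, g' = -0.3652 → V/F = 0.8901
  V/F = 0.8901: g = -0.00099, g' = -0.3892 → V/F = 0.8875
Converged at V/F = 0.8875.
Compositions from xᵢ = zᵢ/(1+V/F(Kᵢ−1)), yᵢ = Kᵢxᵢ:
  A: x = 0.0835, y = 0.2563
  B: x = 0.1763, y = 0.2192
  C: x = 0.3000, y = 0.3237
  D: x = 0.4402, y = 0.2008

y_D = 0.2008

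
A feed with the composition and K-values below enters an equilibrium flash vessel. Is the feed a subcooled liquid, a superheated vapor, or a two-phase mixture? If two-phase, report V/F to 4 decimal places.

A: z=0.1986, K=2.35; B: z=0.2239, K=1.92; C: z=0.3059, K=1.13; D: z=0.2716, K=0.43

two-phase, V/F = 0.7978

ΣzᵢKᵢ = 1.3591; Σzᵢ/Kᵢ = 1.1035.
Both exceed 1, so a two-phase solution exists.
Rachford–Rice: g(ψ) = Σ zᵢ(Kᵢ−1)/(1+ψ(Kᵢ−1)) = 0.
Iterate (Newton) starting at ψ = 0.4:
  ψ = 0.4000: g = 0.16194, g' = -0.4066 → ψ = 0.7983
  ψ = 0.7983: g = -0.00023, g' = -0.4482 → ψ = 0.7978
Converged at ψ = 0.7978.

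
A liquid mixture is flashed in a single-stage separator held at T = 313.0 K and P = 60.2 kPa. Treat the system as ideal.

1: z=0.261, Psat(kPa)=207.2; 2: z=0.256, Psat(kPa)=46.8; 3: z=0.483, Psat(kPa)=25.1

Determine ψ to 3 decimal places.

Raoult's law: Kᵢ = Pᵢˢᵃᵗ/P = Pᵢˢᵃᵗ/60.2.
  K_1 = 207.2/60.2 = 3.44186, K_2 = 46.8/60.2 = 0.77741, K_3 = 25.1/60.2 = 0.41694
Newton iteration, ψ⁰ = 0.5:
  ψ = 0.500: g = -0.1747, g' = -0.659 → ψ = 0.235
  ψ = 0.235: g = 0.0186, g' = -0.863 → ψ = 0.256
  ψ = 0.256: g = 0.0004, g' = -0.830 → ψ = 0.257
Converged at ψ = 0.257.

ψ = 0.257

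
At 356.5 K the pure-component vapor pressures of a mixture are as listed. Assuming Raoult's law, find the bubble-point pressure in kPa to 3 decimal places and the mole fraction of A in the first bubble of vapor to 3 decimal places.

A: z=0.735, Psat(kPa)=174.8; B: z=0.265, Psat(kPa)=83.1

At the bubble point ψ → 0, so ΣzᵢKᵢ = 1 with Kᵢ = Pᵢˢᵃᵗ/P ⇒ P = ΣzᵢPᵢˢᵃᵗ.
P = 0.735·174.8 + 0.265·83.1 = 150.500 kPa
yᵢ = zᵢPᵢˢᵃᵗ/P ⇒ y_A = 0.735·174.8/150.500 = 0.854

Pbub = 150.500 kPa, y_A = 0.854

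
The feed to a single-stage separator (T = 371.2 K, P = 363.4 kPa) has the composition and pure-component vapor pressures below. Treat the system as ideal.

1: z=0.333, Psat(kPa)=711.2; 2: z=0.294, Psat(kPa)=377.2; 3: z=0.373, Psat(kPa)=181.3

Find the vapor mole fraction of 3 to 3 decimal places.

y_3 = 0.236

Raoult's law: Kᵢ = Pᵢˢᵃᵗ/P = Pᵢˢᵃᵗ/363.4.
  K_1 = 711.2/363.4 = 1.95707, K_2 = 377.2/363.4 = 1.03797, K_3 = 181.3/363.4 = 0.49890
Material balance + equilibrium reduce to Σ zᵢ(Kᵢ−1)/(1+V/F(Kᵢ−1)) = 0.
g(0) = ΣzᵢKᵢ − 1 = 0.143 and g(1) = 1 − Σzᵢ/Kᵢ = -0.201, so a root lies in (0, 1).
Newton iteration, V/F⁰ = 0.45:
  V/F = 0.450: g = -0.0076, g' = -0.306 → V/F = 0.425
Converged at V/F = 0.425.
Compositions from xᵢ = zᵢ/(1+V/F(Kᵢ−1)), yᵢ = Kᵢxᵢ:
  1: x = 0.237, y = 0.463
  2: x = 0.289, y = 0.300
  3: x = 0.474, y = 0.236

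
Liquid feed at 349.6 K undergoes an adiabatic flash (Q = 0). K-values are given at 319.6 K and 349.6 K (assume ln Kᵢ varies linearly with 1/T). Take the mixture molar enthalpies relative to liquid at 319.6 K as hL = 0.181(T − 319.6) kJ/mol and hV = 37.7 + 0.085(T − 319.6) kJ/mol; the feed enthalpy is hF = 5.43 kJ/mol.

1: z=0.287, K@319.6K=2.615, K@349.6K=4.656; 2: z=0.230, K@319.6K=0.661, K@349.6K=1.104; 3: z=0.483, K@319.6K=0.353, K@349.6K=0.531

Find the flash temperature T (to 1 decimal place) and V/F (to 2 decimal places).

T = 322.1 K, V/F = 0.13

Adiabatic flash: solve Rachford–Rice at each trial T, then check hF = ψ·hV(T) + (1−ψ)·hL(T).
  T = 319.6 K: K = (2.615, 0.661, 0.353), RR gives ψ = 0.081, H_out = 3.051 kJ/mol
  T = 349.6 K: K = (4.656, 1.104, 0.531), RR gives ψ = 0.663, H_out = 28.521 kJ/mol
  T = 334.6 K: K = (3.535, 0.864, 0.437), RR gives ψ = 0.369, H_out = 16.080 kJ/mol
  T = 327.1 K: K = (3.051, 0.758, 0.394), RR gives ψ = 0.231, H_out = 9.896 kJ/mol
  T = 323.4 K: K = (2.830, 0.709, 0.373), RR gives ψ = 0.160, H_out = 6.645 kJ/mol
  T = 321.5 K: K = (2.721, 0.685, 0.363), RR gives ψ = 0.121, H_out = 4.888 kJ/mol
Linear interpolation between T = 321.5 (H_out = 4.888) and T = 323.4 (H_out = 6.645) on hF = 5.43 gives T ≈ 322.1 K, at which ψ = 0.13.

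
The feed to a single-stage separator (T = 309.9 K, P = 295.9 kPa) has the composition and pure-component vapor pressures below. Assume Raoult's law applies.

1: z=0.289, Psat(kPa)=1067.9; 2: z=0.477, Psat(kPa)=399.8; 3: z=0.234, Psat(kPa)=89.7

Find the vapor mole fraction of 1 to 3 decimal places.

y_1 = 0.336

Raoult's law: Kᵢ = Pᵢˢᵃᵗ/P = Pᵢˢᵃᵗ/295.9.
  K_1 = 1067.9/295.9 = 3.60899, K_2 = 399.8/295.9 = 1.35113, K_3 = 89.7/295.9 = 0.30314
Newton iteration, β⁰ = 0.4:
  β = 0.400: g = 0.2897, g' = -0.735 → β = 0.794
  β = 0.794: g = 0.0111, g' = -0.814 → β = 0.808
Converged at β = 0.808.
Compositions from xᵢ = zᵢ/(1+β(Kᵢ−1)), yᵢ = Kᵢxᵢ:
  1: x = 0.093, y = 0.336
  2: x = 0.372, y = 0.502
  3: x = 0.535, y = 0.162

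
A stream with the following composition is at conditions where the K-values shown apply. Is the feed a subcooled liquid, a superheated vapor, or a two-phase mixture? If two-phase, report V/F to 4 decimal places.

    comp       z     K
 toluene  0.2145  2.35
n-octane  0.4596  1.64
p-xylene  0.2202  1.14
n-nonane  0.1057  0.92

ΣzᵢKᵢ = 1.6061; Σzᵢ/Kᵢ = 0.6796.
Since Σzᵢ/Kᵢ < 1 the mixture is above its dew point — single vapor phase.

superheated vapor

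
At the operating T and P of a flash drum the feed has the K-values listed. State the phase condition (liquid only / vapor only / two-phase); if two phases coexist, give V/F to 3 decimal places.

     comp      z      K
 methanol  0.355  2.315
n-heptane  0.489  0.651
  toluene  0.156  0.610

two-phase, V/F = 0.498

ΣzᵢKᵢ = 1.235; Σzᵢ/Kᵢ = 1.160.
Both exceed 1, so a two-phase solution exists.
Newton–Raphson from ψ = 0.67:
  ψ = 0.670: g = -0.0569, g' = -0.318 → ψ = 0.491
  ψ = 0.491: g = 0.0024, g' = -0.350 → ψ = 0.498
Converged at ψ = 0.498.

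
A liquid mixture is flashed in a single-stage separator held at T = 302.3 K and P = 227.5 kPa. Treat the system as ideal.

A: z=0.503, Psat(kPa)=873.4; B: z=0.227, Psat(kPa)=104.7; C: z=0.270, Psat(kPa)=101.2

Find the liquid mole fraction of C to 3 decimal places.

x_C = 0.459

Raoult's law: Kᵢ = Pᵢˢᵃᵗ/P = Pᵢˢᵃᵗ/227.5.
  K_A = 873.4/227.5 = 3.83912, K_B = 104.7/227.5 = 0.46022, K_C = 101.2/227.5 = 0.44484
Rachford–Rice: g(β) = Σ zᵢ(Kᵢ−1)/(1+β(Kᵢ−1)) = 0.
g(0) = ΣzᵢKᵢ − 1 = 1.156 and g(1) = 1 − Σzᵢ/Kᵢ = -0.231, so a root lies in (0, 1).
Newton–Raphson from β = 0.58:
  β = 0.580: g = 0.1401, g' = -0.900 → β = 0.736
  β = 0.736: g = 0.0057, g' = -0.845 → β = 0.742
Converged at β = 0.742.
Compositions from xᵢ = zᵢ/(1+β(Kᵢ−1)), yᵢ = Kᵢxᵢ:
  A: x = 0.162, y = 0.621
  B: x = 0.379, y = 0.174
  C: x = 0.459, y = 0.204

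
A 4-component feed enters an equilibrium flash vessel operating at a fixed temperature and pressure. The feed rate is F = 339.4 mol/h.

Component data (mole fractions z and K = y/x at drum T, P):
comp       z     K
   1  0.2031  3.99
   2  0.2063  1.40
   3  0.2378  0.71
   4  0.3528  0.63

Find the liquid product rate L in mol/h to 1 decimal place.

L = 103.8 mol/h

Newton–Raphson from V/F = 0.37:
  V/F = 0.3700: g = 0.13170, g' = -0.5242 → V/F = 0.6212
  V/F = 0.6212: g = 0.02501, g' = -0.3547 → V/F = 0.6917
  V/F = 0.6917: g = 0.00086, g' = -0.3317 → V/F = 0.6943
Converged at V/F = 0.6943.
Then V = V/F·F = 0.6943·339.4 = 235.6 mol/h and L = F − V = 103.8 mol/h.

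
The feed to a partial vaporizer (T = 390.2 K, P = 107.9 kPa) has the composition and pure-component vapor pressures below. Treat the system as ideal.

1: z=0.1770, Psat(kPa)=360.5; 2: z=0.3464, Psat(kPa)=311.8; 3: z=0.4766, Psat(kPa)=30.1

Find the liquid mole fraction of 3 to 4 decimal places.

Raoult's law: Kᵢ = Pᵢˢᵃᵗ/P = Pᵢˢᵃᵗ/107.9.
  K_1 = 360.5/107.9 = 3.341057, K_2 = 311.8/107.9 = 2.889713, K_3 = 30.1/107.9 = 0.278962
Newton iteration, ψ⁰ = 0.55:
  ψ = 0.5500: g = -0.06737, g' = -1.1633 → ψ = 0.4921
  ψ = 0.4921: g = -0.00090, g' = -1.1368 → ψ = 0.4913
Converged at ψ = 0.4913.
Compositions from xᵢ = zᵢ/(1+ψ(Kᵢ−1)), yᵢ = Kᵢxᵢ:
  1: x = 0.0823, y = 0.2750
  2: x = 0.1796, y = 0.5191
  3: x = 0.7381, y = 0.2059

x_3 = 0.7381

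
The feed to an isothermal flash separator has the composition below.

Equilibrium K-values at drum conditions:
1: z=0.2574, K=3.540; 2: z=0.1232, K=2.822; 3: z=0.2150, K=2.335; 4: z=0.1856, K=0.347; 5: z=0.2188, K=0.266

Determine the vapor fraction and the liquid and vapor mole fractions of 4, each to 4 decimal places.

ψ = 0.6366, x_4 = 0.3177, y_4 = 0.1102

Newton iteration, ψ⁰ = 0.5:
  ψ = 0.5000: g = 0.14395, g' = -1.0407 → ψ = 0.6383
  ψ = 0.6383: g = -0.00183, g' = -1.0908 → ψ = 0.6366
Converged at ψ = 0.6366.
Compositions from xᵢ = zᵢ/(1+ψ(Kᵢ−1)), yᵢ = Kᵢxᵢ:
  1: x = 0.0984, y = 0.3482
  2: x = 0.0570, y = 0.1610
  3: x = 0.1162, y = 0.2714
  4: x = 0.3177, y = 0.1102
  5: x = 0.4107, y = 0.1093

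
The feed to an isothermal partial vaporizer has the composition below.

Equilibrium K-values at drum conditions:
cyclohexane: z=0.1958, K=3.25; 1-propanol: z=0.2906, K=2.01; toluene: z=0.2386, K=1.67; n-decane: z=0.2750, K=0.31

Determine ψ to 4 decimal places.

ψ = 0.8002

Rachford–Rice: g(ψ) = Σ zᵢ(Kᵢ−1)/(1+ψ(Kᵢ−1)) = 0.
Check two-phase: ΣzᵢKᵢ = 1.7042 > 1 and Σzᵢ/Kᵢ = 1.2348 > 1, so g(0) = 0.7042 > 0 and g(1) = -0.2348 < 0.
Iterate (Newton) starting at ψ = 0.5:
  ψ = 0.5000: g = 0.23239, g' = -0.7157 → ψ = 0.8247
  ψ = 0.8247: g = -0.02295, g' = -0.9592 → ψ = 0.8008
  ψ = 0.8008: g = -0.00053, g' = -0.9162 → ψ = 0.8002
Converged at ψ = 0.8002.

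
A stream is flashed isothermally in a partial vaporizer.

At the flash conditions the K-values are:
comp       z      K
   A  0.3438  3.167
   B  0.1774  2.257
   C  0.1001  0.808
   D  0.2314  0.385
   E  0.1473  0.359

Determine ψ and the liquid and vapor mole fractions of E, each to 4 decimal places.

ψ = 0.6641, x_E = 0.2565, y_E = 0.0921

Material balance + equilibrium reduce to Σ zᵢ(Kᵢ−1)/(1+ψ(Kᵢ−1)) = 0.
Check two-phase: ΣzᵢKᵢ = 1.7121 > 1 and Σzᵢ/Kᵢ = 1.3224 > 1, so g(0) = 0.7121 > 0 and g(1) = -0.3224 < 0.
Iterate (Newton) starting at ψ = 0.61:
  ψ = 0.6100: g = 0.04252, g' = -0.7814 → ψ = 0.6644
  ψ = 0.6644: g = -0.00026, g' = -0.7932 → ψ = 0.6641
Converged at ψ = 0.6641.
Compositions from xᵢ = zᵢ/(1+ψ(Kᵢ−1)), yᵢ = Kᵢxᵢ:
  A: x = 0.1410, y = 0.4464
  B: x = 0.0967, y = 0.2182
  C: x = 0.1147, y = 0.0927
  D: x = 0.3912, y = 0.1506
  E: x = 0.2565, y = 0.0921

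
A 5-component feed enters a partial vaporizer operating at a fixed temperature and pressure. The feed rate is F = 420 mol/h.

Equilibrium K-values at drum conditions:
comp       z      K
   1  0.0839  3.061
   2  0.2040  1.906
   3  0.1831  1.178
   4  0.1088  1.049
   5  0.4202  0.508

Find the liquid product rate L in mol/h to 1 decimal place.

L = 241.8 mol/h

Let ψ = V/F and solve Σ zᵢ(Kᵢ−1)/(1+ψ(Kᵢ−1)) = 0.
g(0) = ΣzᵢKᵢ − 1 = 0.1889 and g(1) = 1 − Σzᵢ/Kᵢ = -0.2208, so a root lies in (0, 1).
Iterate (Newton) starting at ψ = 0.5:
  ψ = 0.5000: g = -0.02670, g' = -0.3498 → ψ = 0.4237
  ψ = 0.4237: g = 0.00021, g' = -0.3566 → ψ = 0.4243
Converged at ψ = 0.4243.
Then V = ψ·F = 0.4243·420 = 178.2 mol/h and L = F − V = 241.8 mol/h.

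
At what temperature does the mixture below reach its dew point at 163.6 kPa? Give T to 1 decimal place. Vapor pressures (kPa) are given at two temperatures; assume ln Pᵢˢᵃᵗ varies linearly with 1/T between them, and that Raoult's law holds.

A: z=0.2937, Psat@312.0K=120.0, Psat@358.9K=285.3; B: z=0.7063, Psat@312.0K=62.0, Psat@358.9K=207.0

Dew-point temperature: Σzᵢ·P/Pᵢˢᵃᵗ(T) = 1. Interpolate ln Pᵢˢᵃᵗ = aᵢ + bᵢ/T.
  T = 312.0 K: ΣzᵢP/Pᵢˢᵃᵗ = 2.2641
  T = 358.9 K: ΣzᵢP/Pᵢˢᵃᵗ = 0.7266
  T = 335.4 K: ΣzᵢP/Pᵢˢᵃᵗ = 1.2313
  T = 347.1 K: ΣzᵢP/Pᵢˢᵃᵗ = 0.9380
  T = 341.2 K: ΣzᵢP/Pᵢˢᵃᵗ = 1.0733
  T = 344.1 K: ΣzᵢP/Pᵢˢᵃᵗ = 1.0039
  T = 345.6 K: ΣzᵢP/Pᵢˢᵃᵗ = 0.9703
Interpolating between 344.1 K and 345.6 K gives T ≈ 344.3 K.

T = 344.3 K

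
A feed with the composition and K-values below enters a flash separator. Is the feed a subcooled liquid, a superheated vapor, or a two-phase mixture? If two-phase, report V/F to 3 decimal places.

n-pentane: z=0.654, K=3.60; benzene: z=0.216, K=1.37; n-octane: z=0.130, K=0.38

superheated vapor

ΣzᵢKᵢ = 2.700; Σzᵢ/Kᵢ = 0.681.
Since Σzᵢ/Kᵢ < 1 the mixture is above its dew point — single vapor phase.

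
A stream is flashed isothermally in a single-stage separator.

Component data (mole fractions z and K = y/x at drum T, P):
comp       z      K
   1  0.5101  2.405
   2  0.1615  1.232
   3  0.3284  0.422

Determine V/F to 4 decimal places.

Material balance + equilibrium reduce to Σ zᵢ(Kᵢ−1)/(1+V/F(Kᵢ−1)) = 0.
Feasibility: ΣzᵢKᵢ = 1.5643, Σzᵢ/Kᵢ = 1.1214 — both > 1, two phases present.
Newton iteration, V/F⁰ = 0.48:
  V/F = 0.4800: g = 0.19904, g' = -0.5763 → V/F = 0.8254
  V/F = 0.8254: g = 0.00033, g' = -0.6232 → V/F = 0.8259
Converged at V/F = 0.8259.

V/F = 0.8259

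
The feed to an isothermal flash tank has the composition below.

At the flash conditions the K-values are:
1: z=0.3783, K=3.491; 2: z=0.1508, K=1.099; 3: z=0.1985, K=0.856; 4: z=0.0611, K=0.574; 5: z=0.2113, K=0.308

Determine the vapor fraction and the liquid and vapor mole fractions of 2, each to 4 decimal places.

Rachford–Rice: g(ψ) = Σ zᵢ(Kᵢ−1)/(1+ψ(Kᵢ−1)) = 0.
Check two-phase: ΣzᵢKᵢ = 1.7564 > 1 and Σzᵢ/Kᵢ = 1.2700 > 1, so g(0) = 0.7564 > 0 and g(1) = -0.2700 < 0.
Newton iteration, ψ⁰ = 0.5:
  ψ = 0.5000: g = 0.14643, g' = -0.7261 → ψ = 0.7017
  ψ = 0.7017: g = 0.00375, g' = -0.7221 → ψ = 0.7069
Converged at ψ = 0.7068.
Compositions from xᵢ = zᵢ/(1+ψ(Kᵢ−1)), yᵢ = Kᵢxᵢ:
  1: x = 0.1370, y = 0.4784
  2: x = 0.1409, y = 0.1549
  3: x = 0.2210, y = 0.1892
  4: x = 0.0874, y = 0.0502
  5: x = 0.4136, y = 0.1274

ψ = 0.7068, x_2 = 0.1409, y_2 = 0.1549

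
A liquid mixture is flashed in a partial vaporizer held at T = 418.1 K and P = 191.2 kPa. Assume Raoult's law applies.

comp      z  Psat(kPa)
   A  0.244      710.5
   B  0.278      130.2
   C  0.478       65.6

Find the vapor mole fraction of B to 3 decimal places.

Raoult's law: Kᵢ = Pᵢˢᵃᵗ/P = Pᵢˢᵃᵗ/191.2.
  K_A = 710.5/191.2 = 3.71600, K_B = 130.2/191.2 = 0.68096, K_C = 65.6/191.2 = 0.34310
Newton–Raphson from V/F = 0.34:
  V/F = 0.340: g = -0.1592, g' = -0.864 → V/F = 0.156
  V/F = 0.156: g = 0.0226, g' = -1.176 → V/F = 0.175
Converged at V/F = 0.175.
Compositions from xᵢ = zᵢ/(1+V/F(Kᵢ−1)), yᵢ = Kᵢxᵢ:
  A: x = 0.165, y = 0.614
  B: x = 0.294, y = 0.201
  C: x = 0.540, y = 0.185

y_B = 0.201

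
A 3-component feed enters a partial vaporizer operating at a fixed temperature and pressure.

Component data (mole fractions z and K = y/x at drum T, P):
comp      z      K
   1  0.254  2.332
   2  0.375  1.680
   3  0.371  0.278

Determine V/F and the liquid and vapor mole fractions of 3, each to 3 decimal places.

V/F = 0.464, x_3 = 0.558, y_3 = 0.155

Iterate (Newton) starting at V/F = 0.5:
  V/F = 0.500: g = -0.0258, g' = -0.733 → V/F = 0.465
  V/F = 0.465: g = -0.0004, g' = -0.710 → V/F = 0.464
Converged at V/F = 0.464.
Compositions from xᵢ = zᵢ/(1+V/F(Kᵢ−1)), yᵢ = Kᵢxᵢ:
  1: x = 0.157, y = 0.366
  2: x = 0.285, y = 0.479
  3: x = 0.558, y = 0.155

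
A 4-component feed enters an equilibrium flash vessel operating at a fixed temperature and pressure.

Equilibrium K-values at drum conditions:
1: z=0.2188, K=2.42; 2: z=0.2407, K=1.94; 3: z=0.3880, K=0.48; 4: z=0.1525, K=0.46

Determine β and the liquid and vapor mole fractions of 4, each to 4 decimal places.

β = 0.4053, x_4 = 0.1952, y_4 = 0.0898

Material balance + equilibrium reduce to Σ zᵢ(Kᵢ−1)/(1+β(Kᵢ−1)) = 0.
Feasibility: ΣzᵢKᵢ = 1.2528, Σzᵢ/Kᵢ = 1.3543 — both > 1, two phases present.
Newton–Raphson from β = 0.7:
  β = 0.7000: g = -0.15735, g' = -0.5626 → β = 0.4203
  β = 0.4203: g = -0.00798, g' = -0.5285 → β = 0.4052
  β = 0.4052: g = 0.00001, g' = -0.5306 → β = 0.4053
Converged at β = 0.4053.
Compositions from xᵢ = zᵢ/(1+β(Kᵢ−1)), yᵢ = Kᵢxᵢ:
  1: x = 0.1389, y = 0.3361
  2: x = 0.1743, y = 0.3381
  3: x = 0.4916, y = 0.2360
  4: x = 0.1952, y = 0.0898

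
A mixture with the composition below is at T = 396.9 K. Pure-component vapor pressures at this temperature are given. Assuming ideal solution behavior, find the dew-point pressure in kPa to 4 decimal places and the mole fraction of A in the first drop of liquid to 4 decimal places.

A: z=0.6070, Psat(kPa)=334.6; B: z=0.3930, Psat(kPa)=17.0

Pdew = 40.1095 kPa, x_A = 0.0728

At the dew point ψ → 1, so Σzᵢ/Kᵢ = 1 with Kᵢ = Pᵢˢᵃᵗ/P ⇒ 1/P = Σzᵢ/Pᵢˢᵃᵗ.
1/P = 0.6070/334.6 + 0.3930/17.0 = 0.0249318 ⇒ P = 40.1095 kPa
xᵢ = zᵢP/Pᵢˢᵃᵗ ⇒ x_A = 0.6070·40.1095/334.6 = 0.0728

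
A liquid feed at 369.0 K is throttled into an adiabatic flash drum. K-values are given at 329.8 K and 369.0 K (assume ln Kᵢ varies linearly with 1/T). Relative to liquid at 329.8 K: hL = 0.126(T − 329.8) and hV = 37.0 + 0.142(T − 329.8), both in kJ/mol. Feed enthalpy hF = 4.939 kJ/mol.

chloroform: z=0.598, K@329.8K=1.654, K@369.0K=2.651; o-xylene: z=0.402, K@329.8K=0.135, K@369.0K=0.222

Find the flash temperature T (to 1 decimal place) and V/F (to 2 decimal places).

Adiabatic flash: solve Rachford–Rice at each trial T, then check hF = ψ·hV(T) + (1−ψ)·hL(T).
  T = 329.8 K: K = (1.654, 0.135), RR gives ψ = 0.077, H_out = 2.836 kJ/mol
  T = 369.0 K: K = (2.651, 0.222), RR gives ψ = 0.525, H_out = 24.699 kJ/mol
  T = 349.4 K: K = (2.122, 0.176), RR gives ψ = 0.367, H_out = 16.164 kJ/mol
  T = 339.6 K: K = (1.880, 0.155), RR gives ψ = 0.251, H_out = 10.544 kJ/mol
  T = 334.7 K: K = (1.765, 0.145), RR gives ψ = 0.174, H_out = 7.056 kJ/mol
  T = 332.2 K: K = (1.708, 0.140), RR gives ψ = 0.127, H_out = 5.014 kJ/mol
Linear interpolation between T = 329.8 (H_out = 2.836) and T = 332.2 (H_out = 5.014) on hF = 4.939 gives T ≈ 332.1 K, at which ψ = 0.13.

T = 332.1 K, V/F = 0.13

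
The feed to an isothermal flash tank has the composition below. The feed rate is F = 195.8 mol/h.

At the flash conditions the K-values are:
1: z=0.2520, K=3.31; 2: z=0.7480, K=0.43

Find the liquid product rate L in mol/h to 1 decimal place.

L = 172.6 mol/h

Rachford–Rice: g(V/F) = Σ zᵢ(Kᵢ−1)/(1+V/F(Kᵢ−1)) = 0.
Feasibility: ΣzᵢKᵢ = 1.1558, Σzᵢ/Kᵢ = 1.8157 — both > 1, two phases present.
Iterate (Newton) starting at V/F = 0.46:
  V/F = 0.4600: g = -0.29565, g' = -0.7625 → V/F = 0.0723
  V/F = 0.0723: g = 0.05416, g' = -1.2518 → V/F = 0.1155
  V/F = 0.1155: g = 0.00307, g' = -1.1163 → V/F = 0.1183
Converged at V/F = 0.1183.
Then V = V/F·F = 0.1183·195.8 = 23.2 mol/h and L = F − V = 172.6 mol/h.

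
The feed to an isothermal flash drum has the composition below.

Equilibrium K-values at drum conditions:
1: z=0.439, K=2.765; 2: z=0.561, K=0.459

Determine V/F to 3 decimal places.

Material balance + equilibrium reduce to Σ zᵢ(Kᵢ−1)/(1+V/F(Kᵢ−1)) = 0.
Check two-phase: ΣzᵢKᵢ = 1.471 > 1 and Σzᵢ/Kᵢ = 1.381 > 1, so g(0) = 0.471 > 0 and g(1) = -0.381 < 0.
Iterate (Newton) starting at V/F = 0.5:
  V/F = 0.500: g = -0.0044, g' = -0.694 → V/F = 0.494
Converged at V/F = 0.494.

V/F = 0.494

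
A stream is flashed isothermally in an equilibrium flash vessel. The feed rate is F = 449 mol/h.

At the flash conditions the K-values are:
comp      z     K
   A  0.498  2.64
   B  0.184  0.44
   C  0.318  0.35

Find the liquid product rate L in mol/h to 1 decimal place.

Let ψ = V/F and solve Σ zᵢ(Kᵢ−1)/(1+ψ(Kᵢ−1)) = 0.
Check two-phase: ΣzᵢKᵢ = 1.507 > 1 and Σzᵢ/Kᵢ = 1.515 > 1, so g(0) = 0.507 > 0 and g(1) = -0.515 < 0.
Newton iteration, ψ⁰ = 0.57:
  ψ = 0.570: g = -0.0576, g' = -0.821 → ψ = 0.500
  ψ = 0.500: g = -0.0005, g' = -0.811 → ψ = 0.499
Converged at ψ = 0.499.
Then V = ψ·F = 0.4993·449 = 224.2 mol/h and L = F − V = 224.8 mol/h.

L = 224.8 mol/h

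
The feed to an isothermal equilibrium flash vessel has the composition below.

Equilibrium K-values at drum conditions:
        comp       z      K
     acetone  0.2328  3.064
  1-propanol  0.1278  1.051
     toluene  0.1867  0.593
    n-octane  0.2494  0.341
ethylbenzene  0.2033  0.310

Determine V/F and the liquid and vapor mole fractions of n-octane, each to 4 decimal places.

Rachford–Rice: g(V/F) = Σ zᵢ(Kᵢ−1)/(1+V/F(Kᵢ−1)) = 0.
g(0) = ΣzᵢKᵢ − 1 = 0.1064 and g(1) = 1 − Σzᵢ/Kᵢ = -0.8996, so a root lies in (0, 1).
Newton iteration, V/F⁰ = 0.5:
  V/F = 0.5000: g = -0.31186, g' = -0.7558 → V/F = 0.0874
  V/F = 0.0874: g = 0.01113, g' = -0.9770 → V/F = 0.0987
  V/F = 0.0987: g = 0.00013, g' = -0.9536 → V/F = 0.0989
Converged at V/F = 0.0989.
Compositions from xᵢ = zᵢ/(1+V/F(Kᵢ−1)), yᵢ = Kᵢxᵢ:
  acetone: x = 0.1933, y = 0.5924
  1-propanol: x = 0.1272, y = 0.1336
  toluene: x = 0.1945, y = 0.1154
  n-octane: x = 0.2668, y = 0.0910
  ethylbenzene: x = 0.2182, y = 0.0676

V/F = 0.0989, x_n-octane = 0.2668, y_n-octane = 0.0910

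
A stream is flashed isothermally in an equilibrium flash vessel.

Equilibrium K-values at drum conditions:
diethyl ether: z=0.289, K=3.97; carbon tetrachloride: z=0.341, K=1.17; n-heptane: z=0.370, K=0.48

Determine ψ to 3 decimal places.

Newton–Raphson from ψ = 0.65:
  ψ = 0.650: g = 0.0545, g' = -0.533 → ψ = 0.752
  ψ = 0.752: g = 0.0008, g' = -0.521 → ψ = 0.754
Converged at ψ = 0.754.

ψ = 0.754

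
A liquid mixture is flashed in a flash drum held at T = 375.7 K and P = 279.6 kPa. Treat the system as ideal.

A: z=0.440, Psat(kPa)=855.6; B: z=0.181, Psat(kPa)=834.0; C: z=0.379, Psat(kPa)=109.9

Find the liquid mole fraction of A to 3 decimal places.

Raoult's law: Kᵢ = Pᵢˢᵃᵗ/P = Pᵢˢᵃᵗ/279.6.
  K_A = 855.6/279.6 = 3.06009, K_B = 834.0/279.6 = 2.98283, K_C = 109.9/279.6 = 0.39306
Material balance + equilibrium reduce to Σ zᵢ(Kᵢ−1)/(1+V/F(Kᵢ−1)) = 0.
Feasibility: ΣzᵢKᵢ = 2.035, Σzᵢ/Kᵢ = 1.169 — both > 1, two phases present.
Newton–Raphson from V/F = 0.5:
  V/F = 0.500: g = 0.2965, g' = -0.920 → V/F = 0.822
  V/F = 0.822: g = 0.0138, g' = -0.916 → V/F = 0.837
Converged at V/F = 0.837.
Compositions from xᵢ = zᵢ/(1+V/F(Kᵢ−1)), yᵢ = Kᵢxᵢ:
  A: x = 0.161, y = 0.494
  B: x = 0.068, y = 0.203
  C: x = 0.770, y = 0.303

x_A = 0.161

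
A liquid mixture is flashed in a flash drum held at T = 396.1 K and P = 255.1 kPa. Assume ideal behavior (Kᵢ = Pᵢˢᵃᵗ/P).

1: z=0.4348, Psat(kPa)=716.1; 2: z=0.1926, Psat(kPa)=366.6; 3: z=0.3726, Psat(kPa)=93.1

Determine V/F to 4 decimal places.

Raoult's law: Kᵢ = Pᵢˢᵃᵗ/P = Pᵢˢᵃᵗ/255.1.
  K_1 = 716.1/255.1 = 2.807134, K_2 = 366.6/255.1 = 1.437083, K_3 = 93.1/255.1 = 0.364955
Rachford–Rice: g(V/F) = Σ zᵢ(Kᵢ−1)/(1+V/F(Kᵢ−1)) = 0.
Check two-phase: ΣzᵢKᵢ = 1.6333 > 1 and Σzᵢ/Kᵢ = 1.3099 > 1, so g(0) = 0.6333 > 0 and g(1) = -0.3099 < 0.
Iterate (Newton) starting at V/F = 0.5:
  V/F = 0.5000: g = 0.13515, g' = -0.7393 → V/F = 0.6828
  V/F = 0.6828: g = -0.00122, g' = -0.7748 → V/F = 0.6813
Converged at V/F = 0.6813.

V/F = 0.6813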